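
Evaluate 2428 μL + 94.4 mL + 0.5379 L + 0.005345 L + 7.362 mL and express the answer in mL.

In mL:
  2428 μL = 2428 × 10^-3 mL = 2.428
  94.4 mL → 94.4
  0.5379 L = 0.5379 × 10^3 mL = 537.9
  0.005345 L = 0.005345 × 10^3 mL = 5.345
  7.362 mL → 7.362
Sum: 2.428 + 94.4 + 537.9 + 5.345 + 7.362 = 647.435

647.435 mL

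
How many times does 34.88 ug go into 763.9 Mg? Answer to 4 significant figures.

(763.9 × 10⁶) / (34.88 × 10⁻⁶) = 21.901 × 10¹²

21900000000000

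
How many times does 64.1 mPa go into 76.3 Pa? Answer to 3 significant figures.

1190

(76.3) / (64.1 × 10⁻³) = 1.19 × 10³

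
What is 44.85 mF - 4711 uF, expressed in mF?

In mF:
  44.85 mF → 44.85
  4711 uF = 4711e-3 mF = 4.711
Difference: 44.85 - 4.711 = 40.139

40.139 mF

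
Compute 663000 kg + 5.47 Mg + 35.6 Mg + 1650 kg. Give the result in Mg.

705.72 Mg

In Mg:
  663000 kg = 663000e-3 Mg = 663
  5.47 Mg → 5.47
  35.6 Mg → 35.6
  1650 kg = 1650e-3 Mg = 1.65
Sum: 663 + 5.47 + 35.6 + 1.65 = 705.72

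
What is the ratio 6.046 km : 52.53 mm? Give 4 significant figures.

(6.046 × 10^3) / (52.53 × 10^-3) = 0.1151 × 10^6

115100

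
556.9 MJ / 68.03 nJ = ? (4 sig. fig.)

8186000000000000

(556.9 × 10⁶) / (68.03 × 10⁻⁹) = 8.1861 × 10¹⁵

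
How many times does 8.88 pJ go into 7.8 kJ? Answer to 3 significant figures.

878000000000000

(7.8e3) / (8.88e-12) = 0.8784e15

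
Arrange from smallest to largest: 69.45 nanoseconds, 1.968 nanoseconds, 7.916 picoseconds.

7.916 picoseconds < 1.968 nanoseconds < 69.45 nanoseconds

69.45 nanoseconds = 0.00000006945 seconds
1.968 nanoseconds = 0.000000001968 seconds
7.916 picoseconds = 0.000000000007916 seconds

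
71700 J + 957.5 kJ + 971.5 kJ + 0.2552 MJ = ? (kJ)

In kJ:
  71700 J = 71700e-3 kJ = 71.7
  957.5 kJ → 957.5
  971.5 kJ → 971.5
  0.2552 MJ = 0.2552e3 kJ = 255.2
Sum: 71.7 + 957.5 + 971.5 + 255.2 = 2255.9

2255.9 kJ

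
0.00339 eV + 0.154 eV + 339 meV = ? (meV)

496.39 meV

In meV:
  0.00339 eV = 0.00339e3 meV = 3.39
  0.154 eV = 0.154e3 meV = 154
  339 meV → 339
Sum: 3.39 + 154 + 339 = 496.39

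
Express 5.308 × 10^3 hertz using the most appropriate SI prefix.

5.308 kilohertz

= 5.308 × 10^3 hertz; 10^3 is kilo.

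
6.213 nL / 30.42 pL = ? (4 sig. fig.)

(6.213 × 10⁻⁹) / (30.42 × 10⁻¹²) = 0.20424 × 10³

204.2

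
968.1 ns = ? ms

nano = 10⁻⁹, milli = 10⁻³; factor is 10⁻⁶.
968.1 × 10⁻⁶ = 0.0009681

0.0009681 ms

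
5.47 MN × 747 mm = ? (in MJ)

5.47 × 10⁶ × 747 × 10⁻³ = 4086.09 × 10³ J

4.08609 MJ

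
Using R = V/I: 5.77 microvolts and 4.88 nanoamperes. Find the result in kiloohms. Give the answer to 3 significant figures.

(5.77e-6) / (4.88e-9) = 1.1824e3 Ω

1.18 kiloohms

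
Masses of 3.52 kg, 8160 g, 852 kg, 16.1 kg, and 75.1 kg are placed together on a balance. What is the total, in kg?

954.88 kg

In kg:
  3.52 kg → 3.52
  8160 g = 8160 × 10^-3 kg = 8.16
  852 kg → 852
  16.1 kg → 16.1
  75.1 kg → 75.1
Sum: 3.52 + 8.16 + 852 + 16.1 + 75.1 = 954.88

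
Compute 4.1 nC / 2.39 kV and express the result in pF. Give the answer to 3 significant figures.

1.72 pF

(4.1 × 10^-9) / (2.39 × 10^3) = 1.7155 × 10^-12 F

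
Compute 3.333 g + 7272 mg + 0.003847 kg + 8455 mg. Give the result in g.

In g:
  3.333 g → 3.333
  7272 mg = 7272 × 10^-3 g = 7.272
  0.003847 kg = 0.003847 × 10^3 g = 3.847
  8455 mg = 8455 × 10^-3 g = 8.455
Sum: 3.333 + 7.272 + 3.847 + 8.455 = 22.907

22.907 g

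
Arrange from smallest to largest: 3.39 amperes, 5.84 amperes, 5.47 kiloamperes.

3.39 amperes = 3.39 amperes
5.84 amperes = 5.84 amperes
5.47 kiloamperes = 5470 amperes

3.39 amperes < 5.84 amperes < 5.47 kiloamperes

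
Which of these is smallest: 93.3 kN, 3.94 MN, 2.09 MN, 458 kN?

93.3 kN

93.3 kN = 93300 N
3.94 MN = 3940000 N
2.09 MN = 2090000 N
458 kN = 458000 N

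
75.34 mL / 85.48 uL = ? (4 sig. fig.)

(75.34e-3) / (85.48e-6) = 0.88138e3

881.4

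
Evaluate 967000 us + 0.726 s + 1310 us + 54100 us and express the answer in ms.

In ms:
  967000 us = 967000 × 10^-3 ms = 967
  0.726 s = 0.726 × 10^3 ms = 726
  1310 us = 1310 × 10^-3 ms = 1.31
  54100 us = 54100 × 10^-3 ms = 54.1
Sum: 967 + 726 + 1.31 + 54.1 = 1748.41

1748.41 ms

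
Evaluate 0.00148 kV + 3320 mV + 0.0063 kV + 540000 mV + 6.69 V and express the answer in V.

557.79 V

In V:
  0.00148 kV = 0.00148 × 10^3 V = 1.48
  3320 mV = 3320 × 10^-3 V = 3.32
  0.0063 kV = 0.0063 × 10^3 V = 6.3
  540000 mV = 540000 × 10^-3 V = 540
  6.69 V → 6.69
Sum: 1.48 + 3.32 + 6.3 + 540 + 6.69 = 557.79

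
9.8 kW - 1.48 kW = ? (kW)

In kW:
  9.8 kW → 9.8
  1.48 kW → 1.48
Difference: 9.8 - 1.48 = 8.32

8.32 kW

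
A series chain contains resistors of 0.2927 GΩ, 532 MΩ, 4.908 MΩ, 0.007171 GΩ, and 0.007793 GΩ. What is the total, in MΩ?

In MΩ:
  0.2927 GΩ = 0.2927e3 MΩ = 292.7
  532 MΩ → 532
  4.908 MΩ → 4.908
  0.007171 GΩ = 0.007171e3 MΩ = 7.171
  0.007793 GΩ = 0.007793e3 MΩ = 7.793
Sum: 292.7 + 532 + 4.908 + 7.171 + 7.793 = 844.572

844.572 MΩ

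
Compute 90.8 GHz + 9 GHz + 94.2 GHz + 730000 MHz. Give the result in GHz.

In GHz:
  90.8 GHz → 90.8
  9 GHz → 9
  94.2 GHz → 94.2
  730000 MHz = 730000e-3 GHz = 730
Sum: 90.8 + 9 + 94.2 + 730 = 924

924 GHz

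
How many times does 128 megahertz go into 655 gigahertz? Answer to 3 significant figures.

(655 × 10⁹) / (128 × 10⁶) = 5.117 × 10³

5120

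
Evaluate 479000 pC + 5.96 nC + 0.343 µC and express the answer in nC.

In nC:
  479000 pC = 479000e-3 nC = 479
  5.96 nC → 5.96
  0.343 µC = 0.343e3 nC = 343
Sum: 479 + 5.96 + 343 = 827.96

827.96 nC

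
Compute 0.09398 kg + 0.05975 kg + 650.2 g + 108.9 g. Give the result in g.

912.83 g

In g:
  0.09398 kg = 0.09398 × 10^3 g = 93.98
  0.05975 kg = 0.05975 × 10^3 g = 59.75
  650.2 g → 650.2
  108.9 g → 108.9
Sum: 93.98 + 59.75 + 650.2 + 108.9 = 912.83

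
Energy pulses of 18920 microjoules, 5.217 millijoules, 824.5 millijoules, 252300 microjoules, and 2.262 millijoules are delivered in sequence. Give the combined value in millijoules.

In millijoules:
  18920 microjoules = 18920e-3 millijoules = 18.92
  5.217 millijoules → 5.217
  824.5 millijoules → 824.5
  252300 microjoules = 252300e-3 millijoules = 252.3
  2.262 millijoules → 2.262
Sum: 18.92 + 5.217 + 824.5 + 252.3 + 2.262 = 1103.199

1103.199 millijoules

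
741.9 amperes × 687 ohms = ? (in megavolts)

0.5096853 megavolts

741.9 × 687 = 509685.3 V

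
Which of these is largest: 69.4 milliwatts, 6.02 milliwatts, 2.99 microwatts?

69.4 milliwatts = 0.0694 watts
6.02 milliwatts = 0.00602 watts
2.99 microwatts = 0.00000299 watts

69.4 milliwatts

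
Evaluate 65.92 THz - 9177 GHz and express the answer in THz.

In THz:
  65.92 THz → 65.92
  9177 GHz = 9177 × 10^-3 THz = 9.177
Difference: 65.92 - 9.177 = 56.743

56.743 THz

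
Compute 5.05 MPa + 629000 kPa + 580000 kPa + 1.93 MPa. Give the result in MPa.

1215.98 MPa

In MPa:
  5.05 MPa → 5.05
  629000 kPa = 629000 × 10⁻³ MPa = 629
  580000 kPa = 580000 × 10⁻³ MPa = 580
  1.93 MPa → 1.93
Sum: 5.05 + 629 + 580 + 1.93 = 1215.98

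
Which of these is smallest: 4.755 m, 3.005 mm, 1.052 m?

3.005 mm

4.755 m = 4.755 m
3.005 mm = 0.003005 m
1.052 m = 1.052 m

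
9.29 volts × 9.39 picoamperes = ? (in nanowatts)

9.29 × 9.39 × 10⁻¹² = 87.2331 × 10⁻¹² W

0.0872331 nanowatts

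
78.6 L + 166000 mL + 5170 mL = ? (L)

249.77 L

In L:
  78.6 L → 78.6
  166000 mL = 166000 × 10^-3 L = 166
  5170 mL = 5170 × 10^-3 L = 5.17
Sum: 78.6 + 166 + 5.17 = 249.77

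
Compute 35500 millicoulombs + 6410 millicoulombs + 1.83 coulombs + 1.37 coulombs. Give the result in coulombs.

45.11 coulombs

In coulombs:
  35500 millicoulombs = 35500e-3 coulombs = 35.5
  6410 millicoulombs = 6410e-3 coulombs = 6.41
  1.83 coulombs → 1.83
  1.37 coulombs → 1.37
Sum: 35.5 + 6.41 + 1.83 + 1.37 = 45.11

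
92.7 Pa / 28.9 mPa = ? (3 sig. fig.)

3210

(92.7) / (28.9e-3) = 3.208e3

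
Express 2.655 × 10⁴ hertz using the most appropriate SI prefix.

26.55 kilohertz

= 26.55 × 10³ hertz; 10³ is kilo.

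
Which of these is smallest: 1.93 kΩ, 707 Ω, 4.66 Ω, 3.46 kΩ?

4.66 Ω

1.93 kΩ = 1930 Ω
707 Ω = 707 Ω
4.66 Ω = 4.66 Ω
3.46 kΩ = 3460 Ω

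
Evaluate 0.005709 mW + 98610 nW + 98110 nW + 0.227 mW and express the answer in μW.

In μW:
  0.005709 mW = 0.005709 × 10^3 μW = 5.709
  98610 nW = 98610 × 10^-3 μW = 98.61
  98110 nW = 98110 × 10^-3 μW = 98.11
  0.227 mW = 0.227 × 10^3 μW = 227
Sum: 5.709 + 98.61 + 98.11 + 227 = 429.429

429.429 μW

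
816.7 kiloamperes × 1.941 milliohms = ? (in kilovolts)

816.7 × 10³ × 1.941 × 10⁻³ = 1585.2147 V

1.5852147 kilovolts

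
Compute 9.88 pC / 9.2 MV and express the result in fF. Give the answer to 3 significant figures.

(9.88e-12) / (9.2e6) = 1.0739e-18 F

0.00107 fF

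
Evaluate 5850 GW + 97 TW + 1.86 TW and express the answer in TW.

In TW:
  5850 GW = 5850 × 10^-3 TW = 5.85
  97 TW → 97
  1.86 TW → 1.86
Sum: 5.85 + 97 + 1.86 = 104.71

104.71 TW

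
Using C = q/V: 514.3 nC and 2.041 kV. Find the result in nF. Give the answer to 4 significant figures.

(514.3 × 10^-9) / (2.041 × 10^3) = 251.984 × 10^-12 F

0.2520 nF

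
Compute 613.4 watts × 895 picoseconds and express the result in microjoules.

613.4 × 895e-12 = 548993e-12 J

0.548993 microjoules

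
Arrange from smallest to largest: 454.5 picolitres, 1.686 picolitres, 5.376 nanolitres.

454.5 picolitres = 0.0000000004545 litres
1.686 picolitres = 0.000000000001686 litres
5.376 nanolitres = 0.000000005376 litres

1.686 picolitres < 454.5 picolitres < 5.376 nanolitres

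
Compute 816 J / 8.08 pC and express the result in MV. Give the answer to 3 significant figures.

(816) / (8.08 × 10^-12) = 100.99 × 10^12 V

101000000 MV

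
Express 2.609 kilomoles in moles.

kilo = 1e3, (no prefix) = 1e0; factor is 1e3.
2.609 × 1e3 = 2609

2609 moles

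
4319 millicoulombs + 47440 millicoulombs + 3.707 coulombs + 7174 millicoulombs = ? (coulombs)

In coulombs:
  4319 millicoulombs = 4319 × 10^-3 coulombs = 4.319
  47440 millicoulombs = 47440 × 10^-3 coulombs = 47.44
  3.707 coulombs → 3.707
  7174 millicoulombs = 7174 × 10^-3 coulombs = 7.174
Sum: 4.319 + 47.44 + 3.707 + 7.174 = 62.64

62.64 coulombs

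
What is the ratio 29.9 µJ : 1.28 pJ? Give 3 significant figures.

(29.9 × 10^-6) / (1.28 × 10^-12) = 23.36 × 10^6

23400000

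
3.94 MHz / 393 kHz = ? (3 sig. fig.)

(3.94 × 10^6) / (393 × 10^3) = 0.01003 × 10^3

10.0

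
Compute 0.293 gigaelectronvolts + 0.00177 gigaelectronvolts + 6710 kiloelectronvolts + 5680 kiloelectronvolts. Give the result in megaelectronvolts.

307.16 megaelectronvolts

In megaelectronvolts:
  0.293 gigaelectronvolts = 0.293 × 10^3 megaelectronvolts = 293
  0.00177 gigaelectronvolts = 0.00177 × 10^3 megaelectronvolts = 1.77
  6710 kiloelectronvolts = 6710 × 10^-3 megaelectronvolts = 6.71
  5680 kiloelectronvolts = 5680 × 10^-3 megaelectronvolts = 5.68
Sum: 293 + 1.77 + 6.71 + 5.68 = 307.16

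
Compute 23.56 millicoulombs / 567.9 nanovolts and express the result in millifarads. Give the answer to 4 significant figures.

41490000 millifarads

(23.56 × 10^-3) / (567.9 × 10^-9) = 0.0414862 × 10^6 F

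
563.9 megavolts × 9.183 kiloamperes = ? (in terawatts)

5.1782937 terawatts

563.9 × 10⁶ × 9.183 × 10³ = 5178.2937 × 10⁹ W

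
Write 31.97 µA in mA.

0.03197 mA

micro = 10^-6, milli = 10^-3; factor is 10^-3.
31.97 × 10^-3 = 0.03197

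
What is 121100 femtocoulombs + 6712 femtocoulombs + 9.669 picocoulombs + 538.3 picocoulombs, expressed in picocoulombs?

675.781 picocoulombs

In picocoulombs:
  121100 femtocoulombs = 121100 × 10^-3 picocoulombs = 121.1
  6712 femtocoulombs = 6712 × 10^-3 picocoulombs = 6.712
  9.669 picocoulombs → 9.669
  538.3 picocoulombs → 538.3
Sum: 121.1 + 6.712 + 9.669 + 538.3 = 675.781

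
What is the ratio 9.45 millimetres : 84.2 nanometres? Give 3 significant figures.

(9.45 × 10^-3) / (84.2 × 10^-9) = 0.1122 × 10^6

112000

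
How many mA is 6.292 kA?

kilo = 10³, milli = 10⁻³; factor is 10⁶.
6.292 × 10⁶ = 6292000

6292000 mA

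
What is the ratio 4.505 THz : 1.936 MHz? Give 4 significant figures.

2327000

(4.505 × 10^12) / (1.936 × 10^6) = 2.327 × 10^6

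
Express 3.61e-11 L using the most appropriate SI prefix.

36.1 pL

= 36.1e-12 L; 1e-12 is pico.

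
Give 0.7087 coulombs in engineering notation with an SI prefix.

708.7 millicoulombs

= 708.7e-3 coulombs; 1e-3 is milli.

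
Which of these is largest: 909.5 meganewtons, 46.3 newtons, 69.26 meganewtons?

909.5 meganewtons

909.5 meganewtons = 909500000 newtons
46.3 newtons = 46.3 newtons
69.26 meganewtons = 69260000 newtons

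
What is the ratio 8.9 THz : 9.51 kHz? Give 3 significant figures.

(8.9e12) / (9.51e3) = 0.9359e9

936000000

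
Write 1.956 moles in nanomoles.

1956000000 nanomoles

(no prefix) = 10⁰, nano = 10⁻⁹; factor is 10⁹.
1.956 × 10⁹ = 1956000000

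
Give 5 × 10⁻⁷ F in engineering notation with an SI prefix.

= 500 × 10⁻⁹ F; 10⁻⁹ is nano.

500 nF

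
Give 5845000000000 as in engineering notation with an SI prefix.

= 5.845e-6 s; 1e-6 is micro.

5.845 us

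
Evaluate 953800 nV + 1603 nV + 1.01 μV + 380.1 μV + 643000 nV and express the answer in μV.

1979.513 μV

In μV:
  953800 nV = 953800e-3 μV = 953.8
  1603 nV = 1603e-3 μV = 1.603
  1.01 μV → 1.01
  380.1 μV → 380.1
  643000 nV = 643000e-3 μV = 643
Sum: 953.8 + 1.603 + 1.01 + 380.1 + 643 = 1979.513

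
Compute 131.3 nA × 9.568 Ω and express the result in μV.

131.3e-9 × 9.568 = 1256.2784e-9 V

1.2562784 μV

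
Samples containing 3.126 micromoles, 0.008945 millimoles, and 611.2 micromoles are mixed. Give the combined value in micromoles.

623.271 micromoles

In micromoles:
  3.126 micromoles → 3.126
  0.008945 millimoles = 0.008945 × 10³ micromoles = 8.945
  611.2 micromoles → 611.2
Sum: 3.126 + 8.945 + 611.2 = 623.271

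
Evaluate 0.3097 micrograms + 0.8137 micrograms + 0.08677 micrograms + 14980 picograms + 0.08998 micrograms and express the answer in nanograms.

In nanograms:
  0.3097 micrograms = 0.3097e3 nanograms = 309.7
  0.8137 micrograms = 0.8137e3 nanograms = 813.7
  0.08677 micrograms = 0.08677e3 nanograms = 86.77
  14980 picograms = 14980e-3 nanograms = 14.98
  0.08998 micrograms = 0.08998e3 nanograms = 89.98
Sum: 309.7 + 813.7 + 86.77 + 14.98 + 89.98 = 1315.13

1315.13 nanograms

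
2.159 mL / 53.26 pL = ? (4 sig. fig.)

(2.159 × 10⁻³) / (53.26 × 10⁻¹²) = 0.040537 × 10⁹

40540000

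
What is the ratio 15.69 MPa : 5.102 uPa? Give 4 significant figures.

3075000000000

(15.69 × 10^6) / (5.102 × 10^-6) = 3.0753 × 10^12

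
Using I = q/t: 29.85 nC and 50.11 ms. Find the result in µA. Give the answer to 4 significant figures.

0.5957 µA

(29.85 × 10⁻⁹) / (50.11 × 10⁻³) = 0.595689 × 10⁻⁶ A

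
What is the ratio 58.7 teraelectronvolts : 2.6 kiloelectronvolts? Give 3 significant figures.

(58.7 × 10¹²) / (2.6 × 10³) = 22.58 × 10⁹

22600000000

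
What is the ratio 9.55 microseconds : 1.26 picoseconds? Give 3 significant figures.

7580000

(9.55 × 10⁻⁶) / (1.26 × 10⁻¹²) = 7.579 × 10⁶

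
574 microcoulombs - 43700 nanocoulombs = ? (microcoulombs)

In microcoulombs:
  574 microcoulombs → 574
  43700 nanocoulombs = 43700 × 10⁻³ microcoulombs = 43.7
Difference: 574 - 43.7 = 530.3

530.3 microcoulombs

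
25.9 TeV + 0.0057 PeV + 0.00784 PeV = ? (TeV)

In TeV:
  25.9 TeV → 25.9
  0.0057 PeV = 0.0057e3 TeV = 5.7
  0.00784 PeV = 0.00784e3 TeV = 7.84
Sum: 25.9 + 5.7 + 7.84 = 39.44

39.44 TeV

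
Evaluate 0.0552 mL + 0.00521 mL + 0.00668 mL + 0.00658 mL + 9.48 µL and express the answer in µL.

83.15 µL

In µL:
  0.0552 mL = 0.0552 × 10^3 µL = 55.2
  0.00521 mL = 0.00521 × 10^3 µL = 5.21
  0.00668 mL = 0.00668 × 10^3 µL = 6.68
  0.00658 mL = 0.00658 × 10^3 µL = 6.58
  9.48 µL → 9.48
Sum: 55.2 + 5.21 + 6.68 + 6.58 + 9.48 = 83.15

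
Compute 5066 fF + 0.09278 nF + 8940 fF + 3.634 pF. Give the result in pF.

110.42 pF

In pF:
  5066 fF = 5066 × 10^-3 pF = 5.066
  0.09278 nF = 0.09278 × 10^3 pF = 92.78
  8940 fF = 8940 × 10^-3 pF = 8.94
  3.634 pF → 3.634
Sum: 5.066 + 92.78 + 8.94 + 3.634 = 110.42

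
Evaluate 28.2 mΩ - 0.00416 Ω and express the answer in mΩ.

In mΩ:
  28.2 mΩ → 28.2
  0.00416 Ω = 0.00416e3 mΩ = 4.16
Difference: 28.2 - 4.16 = 24.04

24.04 mΩ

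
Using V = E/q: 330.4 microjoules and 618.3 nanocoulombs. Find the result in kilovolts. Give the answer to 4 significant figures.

(330.4 × 10^-6) / (618.3 × 10^-9) = 0.534368 × 10^3 V

0.5344 kilovolts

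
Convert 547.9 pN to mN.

0.0000005479 mN

pico = 10⁻¹², milli = 10⁻³; factor is 10⁻⁹.
547.9 × 10⁻⁹ = 0.0000005479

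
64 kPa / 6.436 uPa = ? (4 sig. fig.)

9944000000

(64 × 10^3) / (6.436 × 10^-6) = 9.9441 × 10^9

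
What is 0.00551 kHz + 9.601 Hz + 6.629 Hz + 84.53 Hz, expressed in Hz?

In Hz:
  0.00551 kHz = 0.00551 × 10^3 Hz = 5.51
  9.601 Hz → 9.601
  6.629 Hz → 6.629
  84.53 Hz → 84.53
Sum: 5.51 + 9.601 + 6.629 + 84.53 = 106.27

106.27 Hz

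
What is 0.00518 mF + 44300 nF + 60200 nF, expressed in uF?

In uF:
  0.00518 mF = 0.00518 × 10³ uF = 5.18
  44300 nF = 44300 × 10⁻³ uF = 44.3
  60200 nF = 60200 × 10⁻³ uF = 60.2
Sum: 5.18 + 44.3 + 60.2 = 109.68

109.68 uF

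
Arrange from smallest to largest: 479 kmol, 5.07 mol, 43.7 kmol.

479 kmol = 479000 mol
5.07 mol = 5.07 mol
43.7 kmol = 43700 mol

5.07 mol < 43.7 kmol < 479 kmol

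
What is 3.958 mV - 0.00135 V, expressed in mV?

2.608 mV

In mV:
  3.958 mV → 3.958
  0.00135 V = 0.00135 × 10³ mV = 1.35
Difference: 3.958 - 1.35 = 2.608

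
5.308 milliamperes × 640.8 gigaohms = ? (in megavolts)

5.308 × 10⁻³ × 640.8 × 10⁹ = 3401.3664 × 10⁶ V

3401.3664 megavolts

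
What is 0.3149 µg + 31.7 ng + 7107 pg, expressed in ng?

353.707 ng

In ng:
  0.3149 µg = 0.3149 × 10^3 ng = 314.9
  31.7 ng → 31.7
  7107 pg = 7107 × 10^-3 ng = 7.107
Sum: 314.9 + 31.7 + 7.107 = 353.707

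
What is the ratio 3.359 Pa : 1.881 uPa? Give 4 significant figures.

(3.359) / (1.881 × 10⁻⁶) = 1.7858 × 10⁶

1786000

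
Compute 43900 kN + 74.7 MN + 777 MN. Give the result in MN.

895.6 MN

In MN:
  43900 kN = 43900e-3 MN = 43.9
  74.7 MN → 74.7
  777 MN → 777
Sum: 43.9 + 74.7 + 777 = 895.6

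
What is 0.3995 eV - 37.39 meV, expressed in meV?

362.11 meV

In meV:
  0.3995 eV = 0.3995e3 meV = 399.5
  37.39 meV → 37.39
Difference: 399.5 - 37.39 = 362.11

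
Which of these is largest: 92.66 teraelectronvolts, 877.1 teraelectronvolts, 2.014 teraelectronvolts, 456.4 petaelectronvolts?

92.66 teraelectronvolts = 92660000000000 electronvolts
877.1 teraelectronvolts = 877100000000000 electronvolts
2.014 teraelectronvolts = 2014000000000 electronvolts
456.4 petaelectronvolts = 456400000000000000 electronvolts

456.4 petaelectronvolts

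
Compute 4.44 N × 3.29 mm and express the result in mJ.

14.6076 mJ

4.44 × 3.29 × 10^-3 = 14.6076 × 10^-3 J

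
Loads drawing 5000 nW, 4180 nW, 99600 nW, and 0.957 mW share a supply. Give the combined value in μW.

1065.78 μW

In μW:
  5000 nW = 5000 × 10⁻³ μW = 5
  4180 nW = 4180 × 10⁻³ μW = 4.18
  99600 nW = 99600 × 10⁻³ μW = 99.6
  0.957 mW = 0.957 × 10³ μW = 957
Sum: 5 + 4.18 + 99.6 + 957 = 1065.78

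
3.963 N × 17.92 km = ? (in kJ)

3.963 × 17.92 × 10^3 = 71.01696 × 10^3 J

71.01696 kJ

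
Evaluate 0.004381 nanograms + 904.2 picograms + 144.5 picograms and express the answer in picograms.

In picograms:
  0.004381 nanograms = 0.004381e3 picograms = 4.381
  904.2 picograms → 904.2
  144.5 picograms → 144.5
Sum: 4.381 + 904.2 + 144.5 = 1053.081

1053.081 picograms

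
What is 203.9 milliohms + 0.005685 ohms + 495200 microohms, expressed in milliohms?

In milliohms:
  203.9 milliohms → 203.9
  0.005685 ohms = 0.005685 × 10^3 milliohms = 5.685
  495200 microohms = 495200 × 10^-3 milliohms = 495.2
Sum: 203.9 + 5.685 + 495.2 = 704.785

704.785 milliohms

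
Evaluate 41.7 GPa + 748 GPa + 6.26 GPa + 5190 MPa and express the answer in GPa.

In GPa:
  41.7 GPa → 41.7
  748 GPa → 748
  6.26 GPa → 6.26
  5190 MPa = 5190e-3 GPa = 5.19
Sum: 41.7 + 748 + 6.26 + 5.19 = 801.15

801.15 GPa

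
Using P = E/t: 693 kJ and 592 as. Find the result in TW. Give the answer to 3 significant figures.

(693 × 10^3) / (592 × 10^-18) = 1.1706 × 10^21 W

1170000000 TW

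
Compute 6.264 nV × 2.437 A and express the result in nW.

15.265368 nW

6.264e-9 × 2.437 = 15.265368e-9 W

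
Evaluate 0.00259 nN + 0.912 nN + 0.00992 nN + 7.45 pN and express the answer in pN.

In pN:
  0.00259 nN = 0.00259e3 pN = 2.59
  0.912 nN = 0.912e3 pN = 912
  0.00992 nN = 0.00992e3 pN = 9.92
  7.45 pN → 7.45
Sum: 2.59 + 912 + 9.92 + 7.45 = 931.96

931.96 pN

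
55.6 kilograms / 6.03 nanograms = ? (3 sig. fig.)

9220000000000

(55.6 × 10³) / (6.03 × 10⁻⁹) = 9.221 × 10¹²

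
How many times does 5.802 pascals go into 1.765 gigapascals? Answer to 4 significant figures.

304200000

(1.765 × 10^9) / (5.802) = 0.30421 × 10^9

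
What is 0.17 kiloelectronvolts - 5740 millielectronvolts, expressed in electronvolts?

164.26 electronvolts

In electronvolts:
  0.17 kiloelectronvolts = 0.17 × 10^3 electronvolts = 170
  5740 millielectronvolts = 5740 × 10^-3 electronvolts = 5.74
Difference: 170 - 5.74 = 164.26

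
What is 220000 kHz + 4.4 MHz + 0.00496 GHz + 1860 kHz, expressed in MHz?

In MHz:
  220000 kHz = 220000e-3 MHz = 220
  4.4 MHz → 4.4
  0.00496 GHz = 0.00496e3 MHz = 4.96
  1860 kHz = 1860e-3 MHz = 1.86
Sum: 220 + 4.4 + 4.96 + 1.86 = 231.22

231.22 MHz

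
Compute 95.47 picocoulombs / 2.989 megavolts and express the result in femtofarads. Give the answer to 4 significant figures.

(95.47 × 10⁻¹²) / (2.989 × 10⁶) = 31.9404 × 10⁻¹⁸ F

0.03194 femtofarads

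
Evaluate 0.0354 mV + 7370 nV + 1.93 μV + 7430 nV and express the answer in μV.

In μV:
  0.0354 mV = 0.0354 × 10³ μV = 35.4
  7370 nV = 7370 × 10⁻³ μV = 7.37
  1.93 μV → 1.93
  7430 nV = 7430 × 10⁻³ μV = 7.43
Sum: 35.4 + 7.37 + 1.93 + 7.43 = 52.13

52.13 μV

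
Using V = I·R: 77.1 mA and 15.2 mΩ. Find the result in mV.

1.17192 mV

77.1 × 10⁻³ × 15.2 × 10⁻³ = 1171.92 × 10⁻⁶ V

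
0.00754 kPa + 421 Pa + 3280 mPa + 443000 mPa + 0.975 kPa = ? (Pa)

In Pa:
  0.00754 kPa = 0.00754 × 10^3 Pa = 7.54
  421 Pa → 421
  3280 mPa = 3280 × 10^-3 Pa = 3.28
  443000 mPa = 443000 × 10^-3 Pa = 443
  0.975 kPa = 0.975 × 10^3 Pa = 975
Sum: 7.54 + 421 + 3.28 + 443 + 975 = 1849.82

1849.82 Pa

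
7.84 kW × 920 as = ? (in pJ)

7.84 × 10^3 × 920 × 10^-18 = 7212.8 × 10^-15 J

7.2128 pJ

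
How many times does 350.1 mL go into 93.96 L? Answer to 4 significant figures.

(93.96) / (350.1 × 10⁻³) = 0.26838 × 10³

268.4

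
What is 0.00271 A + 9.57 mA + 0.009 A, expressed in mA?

21.28 mA

In mA:
  0.00271 A = 0.00271 × 10³ mA = 2.71
  9.57 mA → 9.57
  0.009 A = 0.009 × 10³ mA = 9
Sum: 2.71 + 9.57 + 9 = 21.28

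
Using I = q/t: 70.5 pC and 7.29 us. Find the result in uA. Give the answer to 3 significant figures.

(70.5 × 10⁻¹²) / (7.29 × 10⁻⁶) = 9.6708 × 10⁻⁶ A

9.67 uA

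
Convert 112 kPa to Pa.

112000 Pa

kilo = 10³, (no prefix) = 10⁰; factor is 10³.
112 × 10³ = 112000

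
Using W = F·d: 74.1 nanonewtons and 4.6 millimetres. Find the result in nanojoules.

74.1 × 10⁻⁹ × 4.6 × 10⁻³ = 340.86 × 10⁻¹² J

0.34086 nanojoules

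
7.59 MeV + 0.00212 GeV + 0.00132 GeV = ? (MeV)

In MeV:
  7.59 MeV → 7.59
  0.00212 GeV = 0.00212e3 MeV = 2.12
  0.00132 GeV = 0.00132e3 MeV = 1.32
Sum: 7.59 + 2.12 + 1.32 = 11.03

11.03 MeV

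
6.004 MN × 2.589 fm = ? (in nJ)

6.004 × 10⁶ × 2.589 × 10⁻¹⁵ = 15.544356 × 10⁻⁹ J

15.544356 nJ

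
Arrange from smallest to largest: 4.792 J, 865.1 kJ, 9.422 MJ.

4.792 J = 4.792 J
865.1 kJ = 865100 J
9.422 MJ = 9422000 J

4.792 J < 865.1 kJ < 9.422 MJ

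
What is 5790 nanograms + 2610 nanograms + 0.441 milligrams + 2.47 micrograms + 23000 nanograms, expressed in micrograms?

474.87 micrograms

In micrograms:
  5790 nanograms = 5790 × 10^-3 micrograms = 5.79
  2610 nanograms = 2610 × 10^-3 micrograms = 2.61
  0.441 milligrams = 0.441 × 10^3 micrograms = 441
  2.47 micrograms → 2.47
  23000 nanograms = 23000 × 10^-3 micrograms = 23
Sum: 5.79 + 2.61 + 441 + 2.47 + 23 = 474.87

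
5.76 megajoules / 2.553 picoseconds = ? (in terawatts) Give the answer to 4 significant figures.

(5.76 × 10^6) / (2.553 × 10^-12) = 2.25617 × 10^18 W

2256000 terawatts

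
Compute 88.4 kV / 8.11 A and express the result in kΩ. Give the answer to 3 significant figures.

10.9 kΩ

(88.4 × 10³) / (8.11) = 10.9 × 10³ Ω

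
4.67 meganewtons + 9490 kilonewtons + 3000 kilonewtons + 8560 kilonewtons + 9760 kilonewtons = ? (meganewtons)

In meganewtons:
  4.67 meganewtons → 4.67
  9490 kilonewtons = 9490e-3 meganewtons = 9.49
  3000 kilonewtons = 3000e-3 meganewtons = 3
  8560 kilonewtons = 8560e-3 meganewtons = 8.56
  9760 kilonewtons = 9760e-3 meganewtons = 9.76
Sum: 4.67 + 9.49 + 3 + 8.56 + 9.76 = 35.48

35.48 meganewtons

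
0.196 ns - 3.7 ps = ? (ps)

In ps:
  0.196 ns = 0.196e3 ps = 196
  3.7 ps → 3.7
Difference: 196 - 3.7 = 192.3

192.3 ps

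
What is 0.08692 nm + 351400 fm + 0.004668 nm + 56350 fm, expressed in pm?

In pm:
  0.08692 nm = 0.08692 × 10^3 pm = 86.92
  351400 fm = 351400 × 10^-3 pm = 351.4
  0.004668 nm = 0.004668 × 10^3 pm = 4.668
  56350 fm = 56350 × 10^-3 pm = 56.35
Sum: 86.92 + 351.4 + 4.668 + 56.35 = 499.338

499.338 pm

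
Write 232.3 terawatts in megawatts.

tera = 10¹², mega = 10⁶; factor is 10⁶.
232.3 × 10⁶ = 232300000

232300000 megawatts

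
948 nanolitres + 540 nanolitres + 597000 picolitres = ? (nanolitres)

2085 nanolitres

In nanolitres:
  948 nanolitres → 948
  540 nanolitres → 540
  597000 picolitres = 597000 × 10^-3 nanolitres = 597
Sum: 948 + 540 + 597 = 2085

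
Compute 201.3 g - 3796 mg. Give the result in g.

In g:
  201.3 g → 201.3
  3796 mg = 3796e-3 g = 3.796
Difference: 201.3 - 3.796 = 197.504

197.504 g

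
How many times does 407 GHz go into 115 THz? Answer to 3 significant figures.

(115 × 10¹²) / (407 × 10⁹) = 0.2826 × 10³

283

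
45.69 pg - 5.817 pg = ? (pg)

39.873 pg

In pg:
  45.69 pg → 45.69
  5.817 pg → 5.817
Difference: 45.69 - 5.817 = 39.873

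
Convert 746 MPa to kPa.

746000 kPa

mega = 10⁶, kilo = 10³; factor is 10³.
746 × 10³ = 746000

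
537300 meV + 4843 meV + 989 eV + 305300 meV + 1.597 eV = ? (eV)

1838.04 eV

In eV:
  537300 meV = 537300e-3 eV = 537.3
  4843 meV = 4843e-3 eV = 4.843
  989 eV → 989
  305300 meV = 305300e-3 eV = 305.3
  1.597 eV → 1.597
Sum: 537.3 + 4.843 + 989 + 305.3 + 1.597 = 1838.04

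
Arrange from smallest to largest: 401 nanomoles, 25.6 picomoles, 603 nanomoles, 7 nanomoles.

25.6 picomoles < 7 nanomoles < 401 nanomoles < 603 nanomoles

401 nanomoles = 0.000000401 moles
25.6 picomoles = 0.0000000000256 moles
603 nanomoles = 0.000000603 moles
7 nanomoles = 0.000000007 moles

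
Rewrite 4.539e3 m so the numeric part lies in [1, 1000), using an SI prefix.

4.539 km

= 4.539e3 m; 1e3 is kilo.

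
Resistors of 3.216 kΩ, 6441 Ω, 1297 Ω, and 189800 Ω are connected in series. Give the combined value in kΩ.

In kΩ:
  3.216 kΩ → 3.216
  6441 Ω = 6441e-3 kΩ = 6.441
  1297 Ω = 1297e-3 kΩ = 1.297
  189800 Ω = 189800e-3 kΩ = 189.8
Sum: 3.216 + 6.441 + 1.297 + 189.8 = 200.754

200.754 kΩ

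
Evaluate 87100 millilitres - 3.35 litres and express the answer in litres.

83.75 litres

In litres:
  87100 millilitres = 87100e-3 litres = 87.1
  3.35 litres → 3.35
Difference: 87.1 - 3.35 = 83.75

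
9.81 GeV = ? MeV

9810 MeV

giga = 1e9, mega = 1e6; factor is 1e3.
9.81 × 1e3 = 9810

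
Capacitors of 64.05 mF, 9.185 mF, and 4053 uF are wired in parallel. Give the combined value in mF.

77.288 mF

In mF:
  64.05 mF → 64.05
  9.185 mF → 9.185
  4053 uF = 4053 × 10⁻³ mF = 4.053
Sum: 64.05 + 9.185 + 4.053 = 77.288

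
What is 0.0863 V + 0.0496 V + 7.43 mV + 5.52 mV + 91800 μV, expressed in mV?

In mV:
  0.0863 V = 0.0863 × 10³ mV = 86.3
  0.0496 V = 0.0496 × 10³ mV = 49.6
  7.43 mV → 7.43
  5.52 mV → 5.52
  91800 μV = 91800 × 10⁻³ mV = 91.8
Sum: 86.3 + 49.6 + 7.43 + 5.52 + 91.8 = 240.65

240.65 mV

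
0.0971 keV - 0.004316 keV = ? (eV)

92.784 eV

In eV:
  0.0971 keV = 0.0971e3 eV = 97.1
  0.004316 keV = 0.004316e3 eV = 4.316
Difference: 97.1 - 4.316 = 92.784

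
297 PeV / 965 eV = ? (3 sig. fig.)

308000000000000

(297 × 10^15) / (965) = 0.3078 × 10^15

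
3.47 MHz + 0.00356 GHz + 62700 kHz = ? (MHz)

In MHz:
  3.47 MHz → 3.47
  0.00356 GHz = 0.00356 × 10³ MHz = 3.56
  62700 kHz = 62700 × 10⁻³ MHz = 62.7
Sum: 3.47 + 3.56 + 62.7 = 69.73

69.73 MHz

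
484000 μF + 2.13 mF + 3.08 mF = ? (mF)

489.21 mF

In mF:
  484000 μF = 484000 × 10⁻³ mF = 484
  2.13 mF → 2.13
  3.08 mF → 3.08
Sum: 484 + 2.13 + 3.08 = 489.21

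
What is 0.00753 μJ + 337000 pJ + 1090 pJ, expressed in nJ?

345.62 nJ

In nJ:
  0.00753 μJ = 0.00753e3 nJ = 7.53
  337000 pJ = 337000e-3 nJ = 337
  1090 pJ = 1090e-3 nJ = 1.09
Sum: 7.53 + 337 + 1.09 = 345.62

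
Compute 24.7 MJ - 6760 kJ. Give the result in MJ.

In MJ:
  24.7 MJ → 24.7
  6760 kJ = 6760e-3 MJ = 6.76
Difference: 24.7 - 6.76 = 17.94

17.94 MJ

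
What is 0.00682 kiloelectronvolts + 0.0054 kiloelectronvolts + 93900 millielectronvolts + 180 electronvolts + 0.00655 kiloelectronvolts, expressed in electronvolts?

292.67 electronvolts

In electronvolts:
  0.00682 kiloelectronvolts = 0.00682e3 electronvolts = 6.82
  0.0054 kiloelectronvolts = 0.0054e3 electronvolts = 5.4
  93900 millielectronvolts = 93900e-3 electronvolts = 93.9
  180 electronvolts → 180
  0.00655 kiloelectronvolts = 0.00655e3 electronvolts = 6.55
Sum: 6.82 + 5.4 + 93.9 + 180 + 6.55 = 292.67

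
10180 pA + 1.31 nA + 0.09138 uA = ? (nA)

102.87 nA

In nA:
  10180 pA = 10180e-3 nA = 10.18
  1.31 nA → 1.31
  0.09138 uA = 0.09138e3 nA = 91.38
Sum: 10.18 + 1.31 + 91.38 = 102.87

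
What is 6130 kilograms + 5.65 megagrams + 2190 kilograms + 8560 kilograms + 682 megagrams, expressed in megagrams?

In megagrams:
  6130 kilograms = 6130 × 10^-3 megagrams = 6.13
  5.65 megagrams → 5.65
  2190 kilograms = 2190 × 10^-3 megagrams = 2.19
  8560 kilograms = 8560 × 10^-3 megagrams = 8.56
  682 megagrams → 682
Sum: 6.13 + 5.65 + 2.19 + 8.56 + 682 = 704.53

704.53 megagrams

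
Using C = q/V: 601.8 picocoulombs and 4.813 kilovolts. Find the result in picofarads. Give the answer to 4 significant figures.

0.1250 picofarads

(601.8 × 10^-12) / (4.813 × 10^3) = 125.036 × 10^-15 F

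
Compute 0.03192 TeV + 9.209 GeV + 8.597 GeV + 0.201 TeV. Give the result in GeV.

250.726 GeV

In GeV:
  0.03192 TeV = 0.03192e3 GeV = 31.92
  9.209 GeV → 9.209
  8.597 GeV → 8.597
  0.201 TeV = 0.201e3 GeV = 201
Sum: 31.92 + 9.209 + 8.597 + 201 = 250.726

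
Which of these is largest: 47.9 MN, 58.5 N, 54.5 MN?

54.5 MN

47.9 MN = 47900000 N
58.5 N = 58.5 N
54.5 MN = 54500000 N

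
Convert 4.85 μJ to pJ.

4850000 pJ

micro = 10⁻⁶, pico = 10⁻¹²; factor is 10⁶.
4.85 × 10⁶ = 4850000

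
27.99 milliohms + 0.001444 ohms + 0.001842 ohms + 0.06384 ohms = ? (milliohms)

95.116 milliohms

In milliohms:
  27.99 milliohms → 27.99
  0.001444 ohms = 0.001444 × 10^3 milliohms = 1.444
  0.001842 ohms = 0.001842 × 10^3 milliohms = 1.842
  0.06384 ohms = 0.06384 × 10^3 milliohms = 63.84
Sum: 27.99 + 1.444 + 1.842 + 63.84 = 95.116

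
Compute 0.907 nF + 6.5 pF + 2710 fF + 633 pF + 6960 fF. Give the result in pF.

In pF:
  0.907 nF = 0.907e3 pF = 907
  6.5 pF → 6.5
  2710 fF = 2710e-3 pF = 2.71
  633 pF → 633
  6960 fF = 6960e-3 pF = 6.96
Sum: 907 + 6.5 + 2.71 + 633 + 6.96 = 1556.17

1556.17 pF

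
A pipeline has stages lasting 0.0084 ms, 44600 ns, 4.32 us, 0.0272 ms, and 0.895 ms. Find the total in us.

In us:
  0.0084 ms = 0.0084e3 us = 8.4
  44600 ns = 44600e-3 us = 44.6
  4.32 us → 4.32
  0.0272 ms = 0.0272e3 us = 27.2
  0.895 ms = 0.895e3 us = 895
Sum: 8.4 + 44.6 + 4.32 + 27.2 + 895 = 979.52

979.52 us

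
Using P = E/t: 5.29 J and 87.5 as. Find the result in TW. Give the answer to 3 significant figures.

60500 TW

(5.29) / (87.5e-18) = 0.060457e18 W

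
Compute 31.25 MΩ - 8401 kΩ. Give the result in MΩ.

In MΩ:
  31.25 MΩ → 31.25
  8401 kΩ = 8401 × 10⁻³ MΩ = 8.401
Difference: 31.25 - 8.401 = 22.849

22.849 MΩ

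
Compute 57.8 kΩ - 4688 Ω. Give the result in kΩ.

53.112 kΩ

In kΩ:
  57.8 kΩ → 57.8
  4688 Ω = 4688 × 10⁻³ kΩ = 4.688
Difference: 57.8 - 4.688 = 53.112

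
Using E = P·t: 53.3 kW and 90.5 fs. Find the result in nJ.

4.82365 nJ

53.3 × 10³ × 90.5 × 10⁻¹⁵ = 4823.65 × 10⁻¹² J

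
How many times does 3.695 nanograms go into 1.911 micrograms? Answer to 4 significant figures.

517.2

(1.911e-6) / (3.695e-9) = 0.51719e3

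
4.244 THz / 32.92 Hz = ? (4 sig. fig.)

128900000000

(4.244 × 10^12) / (32.92) = 0.12892 × 10^12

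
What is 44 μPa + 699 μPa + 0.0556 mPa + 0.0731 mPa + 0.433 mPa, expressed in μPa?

In μPa:
  44 μPa → 44
  699 μPa → 699
  0.0556 mPa = 0.0556 × 10^3 μPa = 55.6
  0.0731 mPa = 0.0731 × 10^3 μPa = 73.1
  0.433 mPa = 0.433 × 10^3 μPa = 433
Sum: 44 + 699 + 55.6 + 73.1 + 433 = 1304.7

1304.7 μPa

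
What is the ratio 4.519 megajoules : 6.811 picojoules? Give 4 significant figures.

663500000000000000

(4.519e6) / (6.811e-12) = 0.66349e18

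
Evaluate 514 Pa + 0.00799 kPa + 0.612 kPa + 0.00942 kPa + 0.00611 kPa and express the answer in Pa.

1149.52 Pa

In Pa:
  514 Pa → 514
  0.00799 kPa = 0.00799 × 10^3 Pa = 7.99
  0.612 kPa = 0.612 × 10^3 Pa = 612
  0.00942 kPa = 0.00942 × 10^3 Pa = 9.42
  0.00611 kPa = 0.00611 × 10^3 Pa = 6.11
Sum: 514 + 7.99 + 612 + 9.42 + 6.11 = 1149.52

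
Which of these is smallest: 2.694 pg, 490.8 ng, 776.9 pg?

2.694 pg

2.694 pg = 0.000000000002694 g
490.8 ng = 0.0000004908 g
776.9 pg = 0.0000000007769 g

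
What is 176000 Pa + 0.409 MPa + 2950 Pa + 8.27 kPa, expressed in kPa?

596.22 kPa

In kPa:
  176000 Pa = 176000e-3 kPa = 176
  0.409 MPa = 0.409e3 kPa = 409
  2950 Pa = 2950e-3 kPa = 2.95
  8.27 kPa → 8.27
Sum: 176 + 409 + 2.95 + 8.27 = 596.22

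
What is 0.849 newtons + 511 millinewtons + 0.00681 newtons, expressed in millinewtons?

In millinewtons:
  0.849 newtons = 0.849 × 10³ millinewtons = 849
  511 millinewtons → 511
  0.00681 newtons = 0.00681 × 10³ millinewtons = 6.81
Sum: 849 + 511 + 6.81 = 1366.81

1366.81 millinewtons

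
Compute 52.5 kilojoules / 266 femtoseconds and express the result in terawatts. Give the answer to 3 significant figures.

(52.5e3) / (266e-15) = 0.19737e18 W

197000 terawatts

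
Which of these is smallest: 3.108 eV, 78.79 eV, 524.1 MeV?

3.108 eV = 3.108 eV
78.79 eV = 78.79 eV
524.1 MeV = 524100000 eV

3.108 eV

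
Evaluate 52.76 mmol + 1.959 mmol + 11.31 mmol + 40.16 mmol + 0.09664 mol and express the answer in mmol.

202.829 mmol

In mmol:
  52.76 mmol → 52.76
  1.959 mmol → 1.959
  11.31 mmol → 11.31
  40.16 mmol → 40.16
  0.09664 mol = 0.09664e3 mmol = 96.64
Sum: 52.76 + 1.959 + 11.31 + 40.16 + 96.64 = 202.829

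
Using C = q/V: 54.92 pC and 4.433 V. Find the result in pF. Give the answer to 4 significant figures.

(54.92 × 10⁻¹²) / (4.433) = 12.3889 × 10⁻¹² F

12.39 pF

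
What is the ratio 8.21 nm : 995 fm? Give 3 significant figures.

8250

(8.21e-9) / (995e-15) = 0.008251e6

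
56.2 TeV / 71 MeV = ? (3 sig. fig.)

792000

(56.2 × 10^12) / (71 × 10^6) = 0.7915 × 10^6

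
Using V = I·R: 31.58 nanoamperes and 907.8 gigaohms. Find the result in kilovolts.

31.58 × 10⁻⁹ × 907.8 × 10⁹ = 28668.324 V

28.668324 kilovolts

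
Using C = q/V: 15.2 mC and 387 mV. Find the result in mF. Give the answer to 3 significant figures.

39.3 mF

(15.2 × 10^-3) / (387 × 10^-3) = 0.039276 F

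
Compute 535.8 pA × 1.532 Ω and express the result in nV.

535.8 × 10^-12 × 1.532 = 820.8456 × 10^-12 V

0.8208456 nV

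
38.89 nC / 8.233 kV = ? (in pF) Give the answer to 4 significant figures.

4.724 pF

(38.89 × 10^-9) / (8.233 × 10^3) = 4.72367 × 10^-12 F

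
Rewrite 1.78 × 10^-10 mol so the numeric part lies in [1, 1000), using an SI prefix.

178 pmol

= 178 × 10^-12 mol; 10^-12 is pico.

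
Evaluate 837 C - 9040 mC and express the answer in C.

In C:
  837 C → 837
  9040 mC = 9040 × 10^-3 C = 9.04
Difference: 837 - 9.04 = 827.96

827.96 C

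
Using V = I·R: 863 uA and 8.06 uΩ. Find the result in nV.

863 × 10^-6 × 8.06 × 10^-6 = 6955.78 × 10^-12 V

6.95578 nV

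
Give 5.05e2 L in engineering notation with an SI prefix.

505 L

= 505 L; mantissa already in [1, 1000).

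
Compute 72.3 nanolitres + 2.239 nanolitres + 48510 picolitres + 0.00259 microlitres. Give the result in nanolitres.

In nanolitres:
  72.3 nanolitres → 72.3
  2.239 nanolitres → 2.239
  48510 picolitres = 48510e-3 nanolitres = 48.51
  0.00259 microlitres = 0.00259e3 nanolitres = 2.59
Sum: 72.3 + 2.239 + 48.51 + 2.59 = 125.639

125.639 nanolitres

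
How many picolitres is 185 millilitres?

milli = 1e-3, pico = 1e-12; factor is 1e9.
185 × 1e9 = 185000000000

185000000000 picolitres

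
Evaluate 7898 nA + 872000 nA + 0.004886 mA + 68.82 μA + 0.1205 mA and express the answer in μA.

1074.104 μA

In μA:
  7898 nA = 7898 × 10^-3 μA = 7.898
  872000 nA = 872000 × 10^-3 μA = 872
  0.004886 mA = 0.004886 × 10^3 μA = 4.886
  68.82 μA → 68.82
  0.1205 mA = 0.1205 × 10^3 μA = 120.5
Sum: 7.898 + 872 + 4.886 + 68.82 + 120.5 = 1074.104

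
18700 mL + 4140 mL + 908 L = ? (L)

In L:
  18700 mL = 18700 × 10⁻³ L = 18.7
  4140 mL = 4140 × 10⁻³ L = 4.14
  908 L → 908
Sum: 18.7 + 4.14 + 908 = 930.84

930.84 L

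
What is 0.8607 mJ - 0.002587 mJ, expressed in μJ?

858.113 μJ

In μJ:
  0.8607 mJ = 0.8607e3 μJ = 860.7
  0.002587 mJ = 0.002587e3 μJ = 2.587
Difference: 860.7 - 2.587 = 858.113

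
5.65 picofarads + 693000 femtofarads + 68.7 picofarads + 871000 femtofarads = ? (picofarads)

In picofarads:
  5.65 picofarads → 5.65
  693000 femtofarads = 693000 × 10^-3 picofarads = 693
  68.7 picofarads → 68.7
  871000 femtofarads = 871000 × 10^-3 picofarads = 871
Sum: 5.65 + 693 + 68.7 + 871 = 1638.35

1638.35 picofarads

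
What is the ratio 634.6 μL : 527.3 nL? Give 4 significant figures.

(634.6e-6) / (527.3e-9) = 1.2035e3

1203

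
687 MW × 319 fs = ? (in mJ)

0.219153 mJ

687 × 10⁶ × 319 × 10⁻¹⁵ = 219153 × 10⁻⁹ J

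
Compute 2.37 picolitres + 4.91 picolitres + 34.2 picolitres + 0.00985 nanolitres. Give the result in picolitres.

51.33 picolitres

In picolitres:
  2.37 picolitres → 2.37
  4.91 picolitres → 4.91
  34.2 picolitres → 34.2
  0.00985 nanolitres = 0.00985 × 10³ picolitres = 9.85
Sum: 2.37 + 4.91 + 34.2 + 9.85 = 51.33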